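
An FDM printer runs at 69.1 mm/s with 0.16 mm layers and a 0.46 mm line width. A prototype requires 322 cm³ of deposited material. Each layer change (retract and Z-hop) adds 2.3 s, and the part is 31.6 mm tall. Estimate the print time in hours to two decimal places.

Line area: 0.16 × 0.46 → 0.0736 mm².
Toolpath length = 322 cm³ / 0.0736 mm² = 322000 / 0.0736 = 4375000 mm.
Extrusion time = 4375000 / 69.1, so 63314 s.
Layers = ⌈31.6/0.16⌉ = 198.
Layer-change overhead = 198 × 2.3, so 455.4 s.
Altogether 63314 + 455.4 = 63769.4 s, i.e. 17.71 hours.

17.71 hours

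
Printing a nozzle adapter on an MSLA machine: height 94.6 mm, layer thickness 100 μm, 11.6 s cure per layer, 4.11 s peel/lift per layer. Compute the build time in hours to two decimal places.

4.13 hours

Layer count = ceil(94.6 / 0.1) = 946.
Each layer takes: 11.6 + 4.11 → 15.71 s.
Build time: 946 × 15.71 s = 14861.66 s, i.e. 4.13 hours.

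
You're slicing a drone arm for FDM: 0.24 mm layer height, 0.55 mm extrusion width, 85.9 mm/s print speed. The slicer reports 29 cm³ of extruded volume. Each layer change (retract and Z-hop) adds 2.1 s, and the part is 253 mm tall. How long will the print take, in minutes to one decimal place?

79.6 minutes

Line area = 0.24 × 0.55, so 0.132 mm².
Total extruded path = 29000/0.132 = 219697 mm.
Extrusion time = 219697 / 85.9 = 2557.6 s.
Layer count = ceil(253 / 0.24) = 1055.
Non-print overhead: 1055 × 2.1 → 2215.5 s.
Altogether 2557.6 + 2215.5 = 4773.1 s, i.e. 79.6 minutes.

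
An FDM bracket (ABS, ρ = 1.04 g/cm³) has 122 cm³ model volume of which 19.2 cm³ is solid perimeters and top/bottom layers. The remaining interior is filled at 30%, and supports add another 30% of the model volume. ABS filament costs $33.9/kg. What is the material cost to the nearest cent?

Volume inside the shell = 122 − 19.2, so 102.8 cm³.
Infill deposited = 0.30 × 102.8 = 30.84 cm³.
Support: 0.30 × 122 → 36.6 cm³.
Deposited volume = 19.2 + 30.84 + 36.6, so 86.64 cm³.
Mass = 86.64 × 1.04, so 90.1056 g.
Cost = 90.1056 g / 1000 × $33.9/kg = $3.05.

$3.05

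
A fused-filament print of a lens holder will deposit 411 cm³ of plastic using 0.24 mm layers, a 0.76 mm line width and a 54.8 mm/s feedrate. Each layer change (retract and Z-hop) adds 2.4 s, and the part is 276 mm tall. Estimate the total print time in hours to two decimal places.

Bead cross-section: 0.24 × 0.76 → 0.1824 mm².
Total extruded path = 411000/0.1824 = 2253289.5 mm.
Extrusion time: 2253289.5 / 54.8 → 41118.4 s.
Number of layers: 276 / 0.24 → 1150 (rounded up).
Non-print overhead = 1150 × 2.4 = 2760 s.
Altogether 41118.4 + 2760 = 43878.4 s, i.e. 12.19 hours.

12.19 hours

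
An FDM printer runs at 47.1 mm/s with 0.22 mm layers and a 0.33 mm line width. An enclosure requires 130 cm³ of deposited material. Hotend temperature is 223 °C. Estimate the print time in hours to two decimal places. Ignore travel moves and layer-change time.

Line area = 0.22 × 0.33, so 0.0726 mm².
Path length: 130000 mm³ / 0.0726 mm² → 1790633.6 mm.
Extrusion time = 1790633.6 / 47.1 = 38017.7 s.
In the requested units: 38017.7 s = 10.56 hours.

10.56 hours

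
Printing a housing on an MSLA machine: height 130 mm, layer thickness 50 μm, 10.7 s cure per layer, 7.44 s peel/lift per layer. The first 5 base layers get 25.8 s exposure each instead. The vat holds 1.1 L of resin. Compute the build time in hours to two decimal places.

Number of layers: 130 / 0.05 → 2600 (rounded up).
Burn-in layers: 5 × (25.8 + 7.44) → 166.2 s.
Regular layers = 2595 × (10.7 + 7.44), so 47073.3 s.
Total = 166.2 + 47073.3 = 47239.5 s = 13.12 hours.

13.12 hours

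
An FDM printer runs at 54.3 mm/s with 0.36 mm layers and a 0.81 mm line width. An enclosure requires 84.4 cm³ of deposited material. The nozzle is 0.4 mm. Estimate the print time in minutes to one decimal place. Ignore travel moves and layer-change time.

Bead cross-section = 0.36 × 0.81, so 0.2916 mm².
Path length: 84400 mm³ / 0.2916 mm² → 289437.6 mm.
Extrusion time = 289437.6 / 54.3 = 5330.3 s.
5330.3 s = 88.8 minutes.

88.8 minutes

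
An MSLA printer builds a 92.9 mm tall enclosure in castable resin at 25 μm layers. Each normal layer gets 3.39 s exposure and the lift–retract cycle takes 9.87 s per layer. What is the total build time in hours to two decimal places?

13.69 hours

Layer count = ceil(92.9 / 0.025) = 3716.
Per-layer time = 3.39 + 9.87 = 13.26 s.
Total = 3716 × 13.26 = 49274.16 s = 13.69 hours.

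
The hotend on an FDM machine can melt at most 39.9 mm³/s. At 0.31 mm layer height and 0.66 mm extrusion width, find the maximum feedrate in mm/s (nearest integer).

195 mm/s

Bead cross-section: 0.31 × 0.66 → 0.2046 mm².
Max speed = 39.9 / 0.2046 = 195.01 ≈ 195 mm/s.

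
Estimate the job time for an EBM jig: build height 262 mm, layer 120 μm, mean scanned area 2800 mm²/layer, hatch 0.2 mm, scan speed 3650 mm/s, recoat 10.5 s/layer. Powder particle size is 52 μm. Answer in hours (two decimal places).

Layers = ⌈262/0.12⌉ = 2184.
Scan path per layer = 2800 / 0.2, so 14000 mm.
Beam time per layer = 14000 / 3650, so 3.8356 s.
Layer cycle = 3.8356 + 10.5, so 14.3356 s.
Build time = 2184 × 14.3356 = 31308.9504 s = 8.70 hours.

8.70 hours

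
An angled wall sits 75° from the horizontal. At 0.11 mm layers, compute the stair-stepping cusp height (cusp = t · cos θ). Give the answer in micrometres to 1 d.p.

Cusp = layer height × cos(75°) = 0.11 × 0.2588 = 0.028468 mm = 28.5 μm.

28.5 μm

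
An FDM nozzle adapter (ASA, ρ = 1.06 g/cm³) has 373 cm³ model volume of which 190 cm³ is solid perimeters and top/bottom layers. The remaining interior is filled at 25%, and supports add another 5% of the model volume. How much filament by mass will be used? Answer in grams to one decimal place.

Interior volume = 373 − 190, so 183 cm³.
Infill volume = 0.25 × 183 = 45.75 cm³.
Support: 0.05 × 373 → 18.65 cm³.
Total extruded = 190 + 45.75 + 18.65, so 254.4 cm³.
Mass: 254.4 × 1.06 → 269.664 g.

269.7 g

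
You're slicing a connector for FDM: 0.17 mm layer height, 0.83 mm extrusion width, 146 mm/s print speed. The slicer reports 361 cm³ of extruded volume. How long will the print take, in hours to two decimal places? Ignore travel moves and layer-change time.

4.87 hours

Line area = 0.17 × 0.83, so 0.1411 mm².
Toolpath length = 361 cm³ / 0.1411 mm² = 361000 / 0.1411 = 2558469.2 mm.
Extrusion time: 2558469.2 / 146 → 17523.8 s.
In the requested units: 17523.8 s = 4.87 hours.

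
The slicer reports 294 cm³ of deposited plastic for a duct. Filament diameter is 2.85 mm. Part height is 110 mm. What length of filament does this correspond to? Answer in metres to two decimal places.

46.09 m

Cross-section of 2.85 mm filament: π·(2.85/2)² = 6.3794 mm².
L = 294000 mm³ / 6.3794 mm² = 46085.84 mm, i.e. 46.09 m.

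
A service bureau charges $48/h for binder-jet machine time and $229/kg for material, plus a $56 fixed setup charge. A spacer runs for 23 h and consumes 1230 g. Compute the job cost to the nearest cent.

$1441.67

Time charge: 48 × 23 → $1104.00.
Material cost = 229 × 1230/1000, so $281.67.
Total = 1104.00 + 281.67 + 56 = $1441.67.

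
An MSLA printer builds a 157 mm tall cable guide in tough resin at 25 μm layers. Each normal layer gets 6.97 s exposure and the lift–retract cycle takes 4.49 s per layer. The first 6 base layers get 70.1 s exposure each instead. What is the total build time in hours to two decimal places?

Number of layers: 157 / 0.025 → 6280 (rounded up).
Bottom layers = 6 × (70.1 + 4.49), so 447.54 s.
Regular layers = 6274 × (6.97 + 4.49), so 71900.04 s.
Total = 447.54 + 71900.04 = 72347.58 s = 20.10 hours.

20.10 hours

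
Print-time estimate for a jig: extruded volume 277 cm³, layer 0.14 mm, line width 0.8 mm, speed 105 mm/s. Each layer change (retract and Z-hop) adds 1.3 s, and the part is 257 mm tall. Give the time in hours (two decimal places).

7.21 hours

Line area = 0.14 × 0.8 = 0.112 mm².
Toolpath length = 277 cm³ / 0.112 mm² = 277000 / 0.112 = 2473214.3 mm.
Time extruding: 2473214.3 / 105 → 23554.4 s.
Layers = ⌈257/0.14⌉ = 1836.
Layer-change overhead: 1836 × 1.3 → 2386.8 s.
Total = 23554.4 + 2386.8 = 25941.2 s = 7.21 hours.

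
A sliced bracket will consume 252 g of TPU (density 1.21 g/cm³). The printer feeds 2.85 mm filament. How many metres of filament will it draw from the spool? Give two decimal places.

32.65 m

Extruded volume: 252/1.21 = 208.2645 cm³ (208264.5 mm³).
Filament cross-section = π × (2.85/2)² = 6.3794 mm².
Length = 208264.5 / 6.3794 = 32646.41 mm = 32.65 m.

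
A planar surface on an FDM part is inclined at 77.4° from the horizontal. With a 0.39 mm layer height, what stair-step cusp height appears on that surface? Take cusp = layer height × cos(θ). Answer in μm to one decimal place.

Cusp = layer height × cos(77.4°) = 0.39 × 0.2181 = 0.085059 mm = 85.1 μm.

85.1 μm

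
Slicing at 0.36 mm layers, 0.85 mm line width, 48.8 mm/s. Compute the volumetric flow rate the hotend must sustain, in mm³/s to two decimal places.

14.93

A = 0.36 × 0.85 = 0.306 mm².
Q = v·A = 48.8 × 0.306 = 14.93 mm³/s.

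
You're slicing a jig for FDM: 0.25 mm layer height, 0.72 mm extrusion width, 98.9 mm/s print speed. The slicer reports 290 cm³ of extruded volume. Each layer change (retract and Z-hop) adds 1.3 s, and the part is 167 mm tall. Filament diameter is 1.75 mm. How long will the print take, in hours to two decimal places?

4.77 hours

Bead cross-section = 0.25 × 0.72 = 0.18 mm².
Total extruded path = 290000/0.18 = 1611111.1 mm.
Time extruding = 1611111.1 / 98.9 = 16290.3 s.
Layer count = ceil(167 / 0.25) = 668.
Z-hop total: 668 × 1.3 → 868.4 s.
Altogether 16290.3 + 868.4 = 17158.7 s, i.e. 4.77 hours.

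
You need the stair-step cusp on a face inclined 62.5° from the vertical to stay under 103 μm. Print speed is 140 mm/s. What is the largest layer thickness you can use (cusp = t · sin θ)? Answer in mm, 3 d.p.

t = h_c / sin θ = 0.103 / 0.8870 = 0.116 mm.

0.116 mm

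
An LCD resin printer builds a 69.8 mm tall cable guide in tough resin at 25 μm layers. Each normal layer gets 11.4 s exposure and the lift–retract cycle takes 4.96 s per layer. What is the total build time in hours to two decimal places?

12.69 hours

Number of layers: 69.8 / 0.025 → 2792 (rounded up).
Each layer takes = 11.4 + 4.96, so 16.36 s.
Build time: 2792 × 16.36 s = 45677.12 s, i.e. 12.69 hours.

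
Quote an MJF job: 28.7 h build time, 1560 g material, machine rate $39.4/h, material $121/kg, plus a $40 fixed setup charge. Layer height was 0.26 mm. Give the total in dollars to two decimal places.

Machine-time cost = 39.4 × 28.7, so $1130.78.
Feedstock cost = 121 × 1560/1000 = $188.76.
Total = 1130.78 + 188.76 + 40 = $1359.54.

$1359.54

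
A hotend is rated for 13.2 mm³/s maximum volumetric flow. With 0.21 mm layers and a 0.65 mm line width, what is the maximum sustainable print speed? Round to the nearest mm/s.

Extrusion cross-section = 0.21 × 0.65, so 0.1365 mm².
v_max = Q/A = 13.2/0.1365 = 96.70 mm/s → 97 mm/s.

97 mm/s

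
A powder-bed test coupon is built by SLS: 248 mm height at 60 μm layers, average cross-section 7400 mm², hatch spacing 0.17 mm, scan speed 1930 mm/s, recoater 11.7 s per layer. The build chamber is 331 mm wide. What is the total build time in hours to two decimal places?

39.34 hours

Layers = ⌈248/0.06⌉ = 4134.
Per-layer scan distance: 7400 / 0.17 → 43529.4 mm.
Scan time per layer = 43529.4 / 1930, so 22.5541 s.
Layer cycle = 22.5541 + 11.7, so 34.2541 s.
4134 layers × 34.2541 s/layer = 141606.4494 s, i.e. 39.34 hours.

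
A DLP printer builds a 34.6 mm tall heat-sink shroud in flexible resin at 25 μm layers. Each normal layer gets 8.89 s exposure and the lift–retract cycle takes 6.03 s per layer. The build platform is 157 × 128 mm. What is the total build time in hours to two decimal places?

Layers = ⌈34.6/0.025⌉ = 1384.
Cycle time = 8.89 + 6.03 = 14.92 s.
Total = 1384 × 14.92 = 20649.28 s = 5.74 hours.

5.74 hours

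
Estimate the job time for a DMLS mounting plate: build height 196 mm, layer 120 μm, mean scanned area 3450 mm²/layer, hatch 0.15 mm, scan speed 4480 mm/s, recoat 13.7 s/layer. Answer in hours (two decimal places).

Layer count = ceil(196 / 0.12) = 1634.
Scan path per layer = 3450 / 0.15, so 23000 mm.
Per-layer scan time: 23000 / 4480 → 5.1339 s.
Per-layer time: 5.1339 + 13.7 → 18.8339 s.
Total: 1634 × 18.8339 s = 30774.5926 s → 8.55 hours.

8.55 hours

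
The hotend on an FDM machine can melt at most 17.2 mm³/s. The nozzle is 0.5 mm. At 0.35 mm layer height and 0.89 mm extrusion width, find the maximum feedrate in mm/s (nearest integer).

55 mm/s

Extrusion cross-section: 0.35 × 0.89 → 0.3115 mm².
Max speed = 17.2 / 0.3115 = 55.22 ≈ 55 mm/s.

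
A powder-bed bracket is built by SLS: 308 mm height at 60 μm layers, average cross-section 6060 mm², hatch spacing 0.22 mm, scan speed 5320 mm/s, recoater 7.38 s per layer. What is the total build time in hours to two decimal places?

17.91 hours

Layers = ⌈308/0.06⌉ = 5134.
Per-layer scan distance = 6060 / 0.22 = 27545.5 mm.
Laser time per layer: 27545.5 / 5320 → 5.1777 s.
Per-layer time = 5.1777 + 7.38 = 12.5577 s.
Total: 5134 × 12.5577 s = 64471.2318 s → 17.91 hours.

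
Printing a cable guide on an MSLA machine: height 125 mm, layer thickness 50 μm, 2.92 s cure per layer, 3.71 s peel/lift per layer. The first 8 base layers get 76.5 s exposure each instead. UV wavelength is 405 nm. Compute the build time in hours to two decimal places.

Number of layers: 125 / 0.05 → 2500 (rounded up).
Bottom layers = 8 × (76.5 + 3.71), so 641.68 s.
Remaining layers = 2492 × (2.92 + 3.71), so 16521.96 s.
Total = 641.68 + 16521.96 = 17163.64 s = 4.77 hours.

4.77 hours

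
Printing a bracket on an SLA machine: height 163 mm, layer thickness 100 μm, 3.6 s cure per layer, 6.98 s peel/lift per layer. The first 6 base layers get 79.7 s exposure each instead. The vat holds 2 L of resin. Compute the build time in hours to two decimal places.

4.92 hours

Layer count = ceil(163 / 0.1) = 1630.
Burn-in layers: 6 × (79.7 + 6.98) → 520.08 s.
Regular layers = 1624 × (3.6 + 6.98), so 17181.92 s.
Sum: 520.08 + 17181.92 = 17702 s → 4.92 hours.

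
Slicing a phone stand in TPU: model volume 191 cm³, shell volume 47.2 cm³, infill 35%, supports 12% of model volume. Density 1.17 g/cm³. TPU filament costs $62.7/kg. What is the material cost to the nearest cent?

$8.84

Interior volume = 191 − 47.2 = 143.8 cm³.
Infill deposited = 0.35 × 143.8 = 50.33 cm³.
Support: 0.12 × 191 → 22.92 cm³.
Total printed volume = 47.2 + 50.33 + 22.92 = 120.45 cm³.
Mass = 120.45 × 1.17 = 140.9265 g.
At $62.7/kg: 140.9265/1000 × 62.7 = $8.84.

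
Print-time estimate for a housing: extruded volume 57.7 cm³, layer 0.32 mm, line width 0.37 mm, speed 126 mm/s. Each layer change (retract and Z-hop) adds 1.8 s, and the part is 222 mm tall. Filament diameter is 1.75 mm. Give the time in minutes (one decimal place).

85.3 minutes

Bead cross-section = 0.32 × 0.37 = 0.1184 mm².
Toolpath length = 57.7 cm³ / 0.1184 mm² = 57700 / 0.1184 = 487331.1 mm.
Time extruding: 487331.1 / 126 → 3867.7 s.
Layers = ⌈222/0.32⌉ = 694.
Z-hop total = 694 × 1.8, so 1249.2 s.
Total = 3867.7 + 1249.2 = 5116.9 s = 85.3 minutes.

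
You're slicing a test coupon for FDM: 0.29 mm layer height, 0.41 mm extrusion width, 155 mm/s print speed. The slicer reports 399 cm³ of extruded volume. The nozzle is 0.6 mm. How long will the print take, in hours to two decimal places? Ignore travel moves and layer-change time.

Bead cross-section = 0.29 × 0.41 = 0.1189 mm².
Path length: 399000 mm³ / 0.1189 mm² → 3355761.1 mm.
Extrusion time: 3355761.1 / 155 → 21650.1 s.
That's 21650.1 s → 6.01 hours.

6.01 hours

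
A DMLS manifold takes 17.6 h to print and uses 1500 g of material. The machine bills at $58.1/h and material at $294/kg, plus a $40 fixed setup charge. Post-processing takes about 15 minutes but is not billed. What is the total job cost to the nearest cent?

Machine-time cost = 58.1 × 17.6, so $1022.56.
Material charge = 294 × 1500/1000 = $441.00.
Adding setup: 1022.56 + 441.00 + 40 → $1503.56.

$1503.56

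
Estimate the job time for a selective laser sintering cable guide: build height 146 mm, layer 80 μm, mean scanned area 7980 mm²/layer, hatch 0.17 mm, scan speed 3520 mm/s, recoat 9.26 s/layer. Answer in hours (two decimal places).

11.45 hours

Layer count = ceil(146 / 0.08) = 1825.
Scan path per layer = 7980 / 0.17 = 46941.2 mm.
Scan time per layer = 46941.2 / 3520, so 13.3356 s.
Layer cycle: 13.3356 + 9.26 → 22.5956 s.
Build time = 1825 × 22.5956 = 41236.97 s = 11.45 hours.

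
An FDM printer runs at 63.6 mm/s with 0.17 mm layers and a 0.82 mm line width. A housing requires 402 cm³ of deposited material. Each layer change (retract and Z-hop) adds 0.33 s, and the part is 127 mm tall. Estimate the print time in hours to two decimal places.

Extrusion cross-section = 0.17 × 0.82, so 0.1394 mm².
Toolpath length = 402 cm³ / 0.1394 mm² = 402000 / 0.1394 = 2883787.7 mm.
Print-move time: 2883787.7 / 63.6 → 45342.6 s.
Layers = ⌈127/0.17⌉ = 748.
Z-hop total = 748 × 0.33, so 246.84 s.
Total = 45342.6 + 246.84 = 45589.44 s = 12.66 hours.

12.66 hours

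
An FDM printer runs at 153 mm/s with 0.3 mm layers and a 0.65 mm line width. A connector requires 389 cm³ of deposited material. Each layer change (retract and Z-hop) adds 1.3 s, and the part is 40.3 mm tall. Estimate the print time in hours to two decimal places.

3.67 hours

Extrusion cross-section = 0.3 × 0.65 = 0.195 mm².
Path length: 389000 mm³ / 0.195 mm² → 1994871.8 mm.
Print-move time: 1994871.8 / 153 → 13038.4 s.
Number of layers: 40.3 / 0.3 → 135 (rounded up).
Z-hop total = 135 × 1.3, so 175.5 s.
Total = 13038.4 + 175.5 = 13213.9 s = 3.67 hours.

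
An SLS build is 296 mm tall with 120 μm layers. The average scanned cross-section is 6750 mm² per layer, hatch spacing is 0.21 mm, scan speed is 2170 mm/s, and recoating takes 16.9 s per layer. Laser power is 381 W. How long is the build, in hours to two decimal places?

21.73 hours

Layer count = ceil(296 / 0.12) = 2467.
Per-layer scan distance = 6750 / 0.21, so 32142.9 mm.
Laser time per layer: 32142.9 / 2170 → 14.8124 s.
Per-layer time = 14.8124 + 16.9, so 31.7124 s.
Total: 2467 × 31.7124 s = 78234.4908 s → 21.73 hours.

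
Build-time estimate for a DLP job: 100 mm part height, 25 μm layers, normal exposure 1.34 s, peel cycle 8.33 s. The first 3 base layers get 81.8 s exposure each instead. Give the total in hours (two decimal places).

10.81 hours

Layers = ⌈100/0.025⌉ = 4000.
Base layers: 3 × (81.8 + 8.33) → 270.39 s.
Normal layers = 3997 × (1.34 + 8.33), so 38650.99 s.
Total = 270.39 + 38650.99 = 38921.38 s = 10.81 hours.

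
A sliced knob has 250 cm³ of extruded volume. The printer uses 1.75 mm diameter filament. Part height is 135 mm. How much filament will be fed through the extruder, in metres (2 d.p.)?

Filament cross-section = π × (1.75/2)² = 2.4053 mm².
Length = 250 cm³ / 2.4053 mm² = 250000 / 2.4053 = 103937.14 mm = 103.94 m.

103.94 m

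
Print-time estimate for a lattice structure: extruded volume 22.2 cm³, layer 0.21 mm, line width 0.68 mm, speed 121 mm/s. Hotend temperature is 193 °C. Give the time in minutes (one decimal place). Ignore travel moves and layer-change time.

Extrusion cross-section = 0.21 × 0.68 = 0.1428 mm².
Path length: 22200 mm³ / 0.1428 mm² → 155462.2 mm.
Print-move time: 155462.2 / 121 → 1284.8 s.
That's 1284.8 s → 21.4 minutes.

21.4 minutes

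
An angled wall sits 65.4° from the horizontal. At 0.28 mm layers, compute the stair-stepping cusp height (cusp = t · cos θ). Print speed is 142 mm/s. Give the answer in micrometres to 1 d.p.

116.6 μm

h_c = t·cos θ = 0.28 × 0.4163 = 0.116564 mm (116.6 μm).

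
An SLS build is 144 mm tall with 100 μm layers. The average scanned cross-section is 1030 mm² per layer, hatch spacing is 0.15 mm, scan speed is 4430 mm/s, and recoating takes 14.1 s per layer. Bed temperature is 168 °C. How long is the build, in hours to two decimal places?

Layer count = ceil(144 / 0.1) = 1440.
Per-layer scan distance: 1030 / 0.15 → 6866.7 mm.
Scan time per layer = 6866.7 / 4430, so 1.55 s.
Time per layer = 1.55 + 14.1, so 15.65 s.
Build time = 1440 × 15.65 = 22536 s = 6.26 hours.

6.26 hours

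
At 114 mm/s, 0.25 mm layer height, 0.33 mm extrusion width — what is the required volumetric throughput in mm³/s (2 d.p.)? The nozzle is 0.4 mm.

9.41

Extrusion cross-section = 0.25 × 0.33, so 0.0825 mm².
Q = v·A = 114 × 0.0825 = 9.41 mm³/s.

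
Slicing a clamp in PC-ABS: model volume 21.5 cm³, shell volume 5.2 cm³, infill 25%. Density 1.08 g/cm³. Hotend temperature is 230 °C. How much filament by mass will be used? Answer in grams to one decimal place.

10.0 g

Infill region: 21.5 − 5.2 → 16.3 cm³.
Deposited infill = 0.25 × 16.3, so 4.075 cm³.
Deposited volume = 5.2 + 4.075, so 9.275 cm³.
Mass = 9.275 × 1.08 = 10.017 g.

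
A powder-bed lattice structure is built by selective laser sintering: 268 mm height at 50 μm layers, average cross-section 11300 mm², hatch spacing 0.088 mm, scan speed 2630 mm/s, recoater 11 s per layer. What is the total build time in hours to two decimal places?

89.07 hours

Layer count = ceil(268 / 0.05) = 5360.
Per-layer scan distance = 11300 / 0.088, so 128409.1 mm.
Per-layer scan time = 128409.1 / 2630, so 48.8248 s.
Per-layer time: 48.8248 + 11 → 59.8248 s.
5360 layers × 59.8248 s/layer = 320660.928 s, i.e. 89.07 hours.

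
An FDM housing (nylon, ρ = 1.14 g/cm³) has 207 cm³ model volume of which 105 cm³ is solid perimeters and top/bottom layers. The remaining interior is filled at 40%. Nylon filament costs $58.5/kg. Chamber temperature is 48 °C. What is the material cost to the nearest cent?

Volume inside the shell = 207 − 105 = 102 cm³.
Deposited infill = 0.40 × 102 = 40.8 cm³.
Total printed volume = 105 + 40.8, so 145.8 cm³.
Mass = 145.8 × 1.14 = 166.212 g.
Cost = 166.212 g / 1000 × $58.5/kg = $9.72.

$9.72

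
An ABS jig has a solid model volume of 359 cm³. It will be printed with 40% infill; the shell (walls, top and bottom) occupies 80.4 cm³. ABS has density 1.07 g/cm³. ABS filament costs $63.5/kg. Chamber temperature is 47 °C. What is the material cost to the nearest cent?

Interior volume: 359 − 80.4 → 278.6 cm³.
Infill deposited: 0.40 × 278.6 → 111.44 cm³.
Total extruded = 80.4 + 111.44 = 191.84 cm³.
Mass = 191.84 × 1.07, so 205.2688 g.
Cost = 205.2688 g / 1000 × $63.5/kg = $13.03.

$13.03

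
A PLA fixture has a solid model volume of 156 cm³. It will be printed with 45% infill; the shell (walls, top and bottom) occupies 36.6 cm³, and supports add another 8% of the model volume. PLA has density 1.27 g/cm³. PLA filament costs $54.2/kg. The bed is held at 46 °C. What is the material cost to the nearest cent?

Interior volume = 156 − 36.6, so 119.4 cm³.
Infill deposited = 0.45 × 119.4 = 53.73 cm³.
Support: 0.08 × 156 → 12.48 cm³.
Deposited volume: 36.6 + 53.73 + 12.48 → 102.81 cm³.
Mass = 102.81 × 1.27 = 130.5687 g.
At $54.2/kg: 130.5687/1000 × 54.2 = $7.08.

$7.08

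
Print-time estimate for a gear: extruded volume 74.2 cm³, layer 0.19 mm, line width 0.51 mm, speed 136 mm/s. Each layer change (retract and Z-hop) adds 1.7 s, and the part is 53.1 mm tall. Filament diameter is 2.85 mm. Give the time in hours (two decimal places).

Bead cross-section = 0.19 × 0.51 = 0.0969 mm².
Toolpath length = 74.2 cm³ / 0.0969 mm² = 74200 / 0.0969 = 765737.9 mm.
Extrusion time: 765737.9 / 136 → 5630.4 s.
Layer count = ceil(53.1 / 0.19) = 280.
Non-print overhead = 280 × 1.7 = 476 s.
Total = 5630.4 + 476 = 6106.4 s = 1.70 hours.

1.70 hours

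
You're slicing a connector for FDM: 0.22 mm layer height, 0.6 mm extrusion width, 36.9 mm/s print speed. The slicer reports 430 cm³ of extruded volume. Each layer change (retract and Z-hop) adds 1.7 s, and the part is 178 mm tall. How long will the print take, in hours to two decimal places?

Bead cross-section: 0.22 × 0.6 → 0.132 mm².
Toolpath length = 430 cm³ / 0.132 mm² = 430000 / 0.132 = 3257575.8 mm.
Time extruding = 3257575.8 / 36.9, so 88281.2 s.
Layers = ⌈178/0.22⌉ = 810.
Z-hop total = 810 × 1.7 = 1377 s.
Altogether 88281.2 + 1377 = 89658.2 s, i.e. 24.91 hours.

24.91 hours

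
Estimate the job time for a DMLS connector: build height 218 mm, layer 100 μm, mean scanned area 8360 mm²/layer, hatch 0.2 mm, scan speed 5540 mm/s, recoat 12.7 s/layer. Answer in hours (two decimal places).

12.26 hours

Layer count = ceil(218 / 0.1) = 2180.
Scan path per layer = 8360 / 0.2 = 41800 mm.
Per-layer scan time: 41800 / 5540 → 7.5451 s.
Time per layer = 7.5451 + 12.7 = 20.2451 s.
Build time = 2180 × 20.2451 = 44134.318 s = 12.26 hours.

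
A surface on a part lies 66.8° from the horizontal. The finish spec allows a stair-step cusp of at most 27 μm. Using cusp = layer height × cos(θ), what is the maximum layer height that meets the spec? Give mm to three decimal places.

t = h_c / cos θ = 0.027 / 0.3939 = 0.069 mm.

0.069 mm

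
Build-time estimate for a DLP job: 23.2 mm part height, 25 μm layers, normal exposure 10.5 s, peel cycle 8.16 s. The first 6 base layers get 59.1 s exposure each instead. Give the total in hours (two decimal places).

4.89 hours

Number of layers: 23.2 / 0.025 → 928 (rounded up).
Base layers = 6 × (59.1 + 8.16), so 403.56 s.
Normal layers = 922 × (10.5 + 8.16), so 17204.52 s.
Sum: 403.56 + 17204.52 = 17608.08 s → 4.89 hours.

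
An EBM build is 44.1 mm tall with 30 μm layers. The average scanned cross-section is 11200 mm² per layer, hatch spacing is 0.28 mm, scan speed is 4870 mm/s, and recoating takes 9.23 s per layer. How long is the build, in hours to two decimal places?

Layer count = ceil(44.1 / 0.03) = 1470.
Scan path per layer = 11200 / 0.28, so 40000 mm.
Per-layer scan time = 40000 / 4870 = 8.2136 s.
Layer cycle = 8.2136 + 9.23, so 17.4436 s.
Build time = 1470 × 17.4436 = 25642.092 s = 7.12 hours.

7.12 hours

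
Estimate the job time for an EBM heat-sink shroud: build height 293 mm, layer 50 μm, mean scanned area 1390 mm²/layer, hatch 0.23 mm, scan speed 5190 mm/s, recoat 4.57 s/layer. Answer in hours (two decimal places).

9.33 hours

Number of layers: 293 / 0.05 → 5860 (rounded up).
Per-layer scan distance: 1390 / 0.23 → 6043.5 mm.
Per-layer scan time = 6043.5 / 5190, so 1.1645 s.
Time per layer = 1.1645 + 4.57 = 5.7345 s.
5860 layers × 5.7345 s/layer = 33604.17 s, i.e. 9.33 hours.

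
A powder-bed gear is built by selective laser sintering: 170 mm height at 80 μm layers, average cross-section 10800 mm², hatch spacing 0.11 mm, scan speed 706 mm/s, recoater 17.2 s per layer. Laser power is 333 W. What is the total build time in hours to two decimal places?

Layer count = ceil(170 / 0.08) = 2125.
Per-layer scan distance: 10800 / 0.11 → 98181.8 mm.
Scan time per layer = 98181.8 / 706, so 139.0677 s.
Layer cycle = 139.0677 + 17.2, so 156.2677 s.
Build time = 2125 × 156.2677 = 332068.8625 s = 92.24 hours.

92.24 hours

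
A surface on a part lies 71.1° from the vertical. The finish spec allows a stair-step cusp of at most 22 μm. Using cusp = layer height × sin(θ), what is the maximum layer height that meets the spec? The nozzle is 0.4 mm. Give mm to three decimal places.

0.023 mm

Layer height = cusp / sin(71.1°) = 0.022 / 0.9461 = 0.023 mm.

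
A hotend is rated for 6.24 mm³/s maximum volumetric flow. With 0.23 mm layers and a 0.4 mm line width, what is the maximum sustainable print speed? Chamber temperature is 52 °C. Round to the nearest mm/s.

68 mm/s

Extrusion cross-section: 0.23 × 0.4 → 0.092 mm².
Max speed = 6.24 / 0.092 = 67.83 ≈ 68 mm/s.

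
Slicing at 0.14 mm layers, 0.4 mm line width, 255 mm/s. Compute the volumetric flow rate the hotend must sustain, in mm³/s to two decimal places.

Bead cross-section = 0.14 × 0.4, so 0.056 mm².
Q = v·A = 255 × 0.056 = 14.28 mm³/s.

14.28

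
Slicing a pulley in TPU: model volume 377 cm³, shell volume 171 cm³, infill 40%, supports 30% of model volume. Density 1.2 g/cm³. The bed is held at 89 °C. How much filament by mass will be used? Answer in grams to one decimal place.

Infill region = 377 − 171, so 206 cm³.
Infill deposited: 0.40 × 206 → 82.4 cm³.
Support = 0.30 × 377, so 113.1 cm³.
Total extruded = 171 + 82.4 + 113.1 = 366.5 cm³.
Mass = 366.5 × 1.2 = 439.8 g.

439.8 g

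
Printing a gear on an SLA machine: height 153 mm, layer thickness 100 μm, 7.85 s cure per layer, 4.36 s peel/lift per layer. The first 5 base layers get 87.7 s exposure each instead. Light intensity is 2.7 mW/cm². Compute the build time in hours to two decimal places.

Number of layers: 153 / 0.1 → 1530 (rounded up).
Bottom layers = 5 × (87.7 + 4.36), so 460.3 s.
Regular layers = 1525 × (7.85 + 4.36) = 18620.25 s.
Total = 460.3 + 18620.25 = 19080.55 s = 5.30 hours.

5.30 hours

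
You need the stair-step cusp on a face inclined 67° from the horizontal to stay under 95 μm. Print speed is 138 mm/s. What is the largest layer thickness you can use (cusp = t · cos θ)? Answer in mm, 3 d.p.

Layer height = cusp / cos(67°) = 0.095 / 0.3907 = 0.243 mm.

0.243 mm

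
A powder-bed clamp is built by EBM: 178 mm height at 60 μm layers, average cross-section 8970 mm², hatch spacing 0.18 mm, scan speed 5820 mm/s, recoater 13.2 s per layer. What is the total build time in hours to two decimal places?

Layers = ⌈178/0.06⌉ = 2967.
Per-layer scan distance = 8970 / 0.18 = 49833.3 mm.
Scan time per layer = 49833.3 / 5820 = 8.5624 s.
Per-layer time = 8.5624 + 13.2, so 21.7624 s.
Total: 2967 × 21.7624 s = 64569.0408 s → 17.94 hours.

17.94 hours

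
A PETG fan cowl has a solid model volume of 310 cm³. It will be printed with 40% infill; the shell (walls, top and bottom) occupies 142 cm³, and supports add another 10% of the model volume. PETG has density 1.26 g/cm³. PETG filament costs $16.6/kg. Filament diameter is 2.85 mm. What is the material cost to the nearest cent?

Infill region = 310 − 142 = 168 cm³.
Deposited infill = 0.40 × 168, so 67.2 cm³.
Support = 0.10 × 310 = 31 cm³.
Deposited volume = 142 + 67.2 + 31 = 240.2 cm³.
Mass = 240.2 × 1.26, so 302.652 g.
At $16.6/kg: 302.652/1000 × 16.6 = $5.02.

$5.02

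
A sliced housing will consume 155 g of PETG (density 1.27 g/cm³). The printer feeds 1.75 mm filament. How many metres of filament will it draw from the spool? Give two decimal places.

Extruded volume: 155/1.27 = 122.0472 cm³ (122047.2 mm³).
Filament cross-section = π × (1.75/2)² = 2.4053 mm².
L = V/A = 122047.2/2.4053 = 50740.95 mm → 50.74 m.

50.74 m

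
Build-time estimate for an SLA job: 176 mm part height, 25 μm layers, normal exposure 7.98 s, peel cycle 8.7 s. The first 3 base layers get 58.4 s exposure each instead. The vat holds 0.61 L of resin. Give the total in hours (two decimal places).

32.66 hours

Number of layers: 176 / 0.025 → 7040 (rounded up).
Burn-in layers: 3 × (58.4 + 8.7) → 201.3 s.
Regular layers = 7037 × (7.98 + 8.7) = 117377.16 s.
Sum: 201.3 + 117377.16 = 117578.46 s → 32.66 hours.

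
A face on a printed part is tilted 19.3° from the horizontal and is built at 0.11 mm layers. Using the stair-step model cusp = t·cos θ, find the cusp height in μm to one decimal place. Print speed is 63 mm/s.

cos(19.3°) = 0.9438, so cusp = 0.11 × 0.9438 = 0.103818 mm → 103.8 μm.

103.8 μm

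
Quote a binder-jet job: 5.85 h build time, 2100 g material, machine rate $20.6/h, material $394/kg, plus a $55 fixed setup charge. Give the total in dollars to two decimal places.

$1002.91

Machine-time cost = 20.6 × 5.85, so $120.51.
Material cost = 394 × 2100/1000 = $827.40.
Adding setup: 120.51 + 827.40 + 55 → $1002.91.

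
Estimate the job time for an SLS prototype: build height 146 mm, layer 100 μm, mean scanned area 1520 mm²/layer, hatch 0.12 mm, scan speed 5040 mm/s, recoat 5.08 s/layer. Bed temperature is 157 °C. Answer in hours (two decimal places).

Number of layers: 146 / 0.1 → 1460 (rounded up).
Per-layer scan distance = 1520 / 0.12 = 12666.7 mm.
Scan time per layer = 12666.7 / 5040 = 2.5132 s.
Layer cycle = 2.5132 + 5.08, so 7.5932 s.
Total: 1460 × 7.5932 s = 11086.072 s → 3.08 hours.

3.08 hours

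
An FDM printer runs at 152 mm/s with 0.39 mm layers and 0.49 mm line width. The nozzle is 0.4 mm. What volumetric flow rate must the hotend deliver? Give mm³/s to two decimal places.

29.05

Extrusion cross-section = 0.39 × 0.49, so 0.1911 mm².
Volumetric flow = 152 × 0.1911 = 29.05 mm³/s.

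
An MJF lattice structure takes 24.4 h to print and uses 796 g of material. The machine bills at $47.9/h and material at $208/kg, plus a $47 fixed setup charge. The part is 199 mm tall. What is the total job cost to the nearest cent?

$1381.33

Machine cost = 47.9 × 24.4 = $1168.76.
Material charge = 208 × 796/1000, so $165.568.
Adding setup: 1168.76 + 165.568 + 47 → 1381.328 ≈ $1381.33.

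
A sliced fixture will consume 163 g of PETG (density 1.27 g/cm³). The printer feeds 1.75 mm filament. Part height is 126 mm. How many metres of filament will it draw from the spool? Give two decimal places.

53.36 m

Volume = 163 g / 1.27 g·cm⁻³ = 128.3465 cm³ = 128346.5 mm³.
Cross-section of 1.75 mm filament: π·(1.75/2)² = 2.4053 mm².
Length = 128346.5 / 2.4053 = 53359.87 mm = 53.36 m.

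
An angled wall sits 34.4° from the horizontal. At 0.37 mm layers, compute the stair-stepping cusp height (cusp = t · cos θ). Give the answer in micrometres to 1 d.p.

h_c = t·cos θ = 0.37 × 0.8251 = 0.305287 mm (305.3 μm).

305.3 μm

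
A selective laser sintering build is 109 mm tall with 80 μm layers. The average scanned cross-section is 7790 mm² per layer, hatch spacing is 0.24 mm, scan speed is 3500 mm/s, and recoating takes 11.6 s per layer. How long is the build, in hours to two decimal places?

7.90 hours

Layers = ⌈109/0.08⌉ = 1363.
Per-layer scan distance = 7790 / 0.24 = 32458.3 mm.
Per-layer scan time: 32458.3 / 3500 → 9.2738 s.
Layer cycle = 9.2738 + 11.6, so 20.8738 s.
Build time = 1363 × 20.8738 = 28450.9894 s = 7.90 hours.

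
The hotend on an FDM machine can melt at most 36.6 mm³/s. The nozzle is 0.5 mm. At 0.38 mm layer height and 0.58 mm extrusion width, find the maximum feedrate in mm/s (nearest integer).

166 mm/s

Bead cross-section = 0.38 × 0.58 = 0.2204 mm².
v_max = Q/A = 36.6/0.2204 = 166.06 mm/s → 166 mm/s.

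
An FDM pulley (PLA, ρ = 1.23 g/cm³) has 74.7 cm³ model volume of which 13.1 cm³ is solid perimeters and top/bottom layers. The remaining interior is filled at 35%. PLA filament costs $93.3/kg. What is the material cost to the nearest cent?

Volume inside the shell: 74.7 − 13.1 → 61.6 cm³.
Deposited infill: 0.35 × 61.6 → 21.56 cm³.
Total extruded: 13.1 + 21.56 → 34.66 cm³.
Mass = 34.66 × 1.23, so 42.6318 g.
Cost = 42.6318 g / 1000 × $93.3/kg = $3.98.

$3.98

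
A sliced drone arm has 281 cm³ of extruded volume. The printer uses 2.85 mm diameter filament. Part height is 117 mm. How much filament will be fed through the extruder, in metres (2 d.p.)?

44.05 m

A = π r² = π × 1.425² = 6.3794 mm².
L = 281000 mm³ / 6.3794 mm² = 44048.03 mm, i.e. 44.05 m.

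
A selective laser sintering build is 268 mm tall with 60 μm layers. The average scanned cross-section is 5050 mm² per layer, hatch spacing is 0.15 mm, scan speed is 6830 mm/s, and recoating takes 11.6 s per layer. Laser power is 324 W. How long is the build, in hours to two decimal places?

Layers = ⌈268/0.06⌉ = 4467.
Scan path per layer = 5050 / 0.15 = 33666.7 mm.
Laser time per layer = 33666.7 / 6830, so 4.9292 s.
Layer cycle: 4.9292 + 11.6 → 16.5292 s.
Build time = 4467 × 16.5292 = 73835.9364 s = 20.51 hours.

20.51 hours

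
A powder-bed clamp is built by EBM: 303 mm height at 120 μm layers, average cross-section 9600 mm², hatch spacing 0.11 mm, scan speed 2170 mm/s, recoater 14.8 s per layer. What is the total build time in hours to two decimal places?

Layers = ⌈303/0.12⌉ = 2525.
Hatch length per layer = 9600 / 0.11 = 87272.7 mm.
Scan time per layer = 87272.7 / 2170, so 40.2178 s.
Time per layer = 40.2178 + 14.8 = 55.0178 s.
2525 layers × 55.0178 s/layer = 138919.945 s, i.e. 38.59 hours.

38.59 hours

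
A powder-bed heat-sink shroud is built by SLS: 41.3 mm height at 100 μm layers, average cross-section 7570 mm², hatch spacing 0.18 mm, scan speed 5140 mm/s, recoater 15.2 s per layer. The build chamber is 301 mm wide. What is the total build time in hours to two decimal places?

Layer count = ceil(41.3 / 0.1) = 413.
Scan path per layer = 7570 / 0.18 = 42055.6 mm.
Per-layer scan time = 42055.6 / 5140 = 8.182 s.
Time per layer: 8.182 + 15.2 → 23.382 s.
413 layers × 23.382 s/layer = 9656.766 s, i.e. 2.68 hours.

2.68 hours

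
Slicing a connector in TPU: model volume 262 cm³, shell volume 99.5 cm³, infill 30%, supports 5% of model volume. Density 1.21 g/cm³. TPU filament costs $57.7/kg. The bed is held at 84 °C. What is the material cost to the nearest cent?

Infill region = 262 − 99.5, so 162.5 cm³.
Infill deposited = 0.30 × 162.5 = 48.75 cm³.
Support: 0.05 × 262 → 13.1 cm³.
Total extruded: 99.5 + 48.75 + 13.1 → 161.35 cm³.
Mass = 161.35 × 1.21 = 195.2335 g.
At $57.7/kg: 195.2335/1000 × 57.7 = $11.26.

$11.26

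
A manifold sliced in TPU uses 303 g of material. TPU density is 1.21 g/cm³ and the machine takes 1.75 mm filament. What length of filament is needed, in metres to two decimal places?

104.11 m

Extruded volume: 303/1.21 = 250.4132 cm³ (250413.2 mm³).
A = π r² = π × 0.875² = 2.4053 mm².
Length = 250413.2 / 2.4053 = 104108.93 mm = 104.11 m.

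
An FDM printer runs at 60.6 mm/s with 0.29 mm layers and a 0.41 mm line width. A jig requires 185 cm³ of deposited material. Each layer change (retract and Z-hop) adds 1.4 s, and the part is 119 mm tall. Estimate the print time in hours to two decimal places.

7.29 hours

Bead cross-section = 0.29 × 0.41, so 0.1189 mm².
Path length: 185000 mm³ / 0.1189 mm² → 1555929.4 mm.
Print-move time: 1555929.4 / 60.6 → 25675.4 s.
Layers = ⌈119/0.29⌉ = 411.
Layer-change overhead: 411 × 1.4 → 575.4 s.
Total = 25675.4 + 575.4 = 26250.8 s = 7.29 hours.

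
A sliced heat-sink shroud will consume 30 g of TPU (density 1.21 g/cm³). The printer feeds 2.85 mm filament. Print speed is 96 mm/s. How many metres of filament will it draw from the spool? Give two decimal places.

3.89 m

Volume = 30 g / 1.21 g·cm⁻³ = 24.7934 cm³ = 24793.4 mm³.
Filament cross-section = π × (2.85/2)² = 6.3794 mm².
L = V/A = 24793.4/6.3794 = 3886.48 mm → 3.89 m.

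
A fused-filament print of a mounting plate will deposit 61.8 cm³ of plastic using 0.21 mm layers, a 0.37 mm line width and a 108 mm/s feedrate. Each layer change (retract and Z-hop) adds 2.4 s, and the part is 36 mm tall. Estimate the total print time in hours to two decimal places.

Extrusion cross-section = 0.21 × 0.37, so 0.0777 mm².
Toolpath length = 61.8 cm³ / 0.0777 mm² = 61800 / 0.0777 = 795366.8 mm.
Extrusion time = 795366.8 / 108, so 7364.5 s.
Layers = ⌈36/0.21⌉ = 172.
Layer-change overhead: 172 × 2.4 → 412.8 s.
Altogether 7364.5 + 412.8 = 7777.3 s, i.e. 2.16 hours.

2.16 hours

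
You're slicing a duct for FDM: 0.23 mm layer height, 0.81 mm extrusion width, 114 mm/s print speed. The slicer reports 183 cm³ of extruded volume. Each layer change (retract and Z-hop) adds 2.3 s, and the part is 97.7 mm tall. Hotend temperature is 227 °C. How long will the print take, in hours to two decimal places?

Line area = 0.23 × 0.81 = 0.1863 mm².
Toolpath length = 183 cm³ / 0.1863 mm² = 183000 / 0.1863 = 982286.6 mm.
Print-move time: 982286.6 / 114 → 8616.5 s.
Layers = ⌈97.7/0.23⌉ = 425.
Z-hop total: 425 × 2.3 → 977.5 s.
Total = 8616.5 + 977.5 = 9594 s = 2.67 hours.

2.67 hours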